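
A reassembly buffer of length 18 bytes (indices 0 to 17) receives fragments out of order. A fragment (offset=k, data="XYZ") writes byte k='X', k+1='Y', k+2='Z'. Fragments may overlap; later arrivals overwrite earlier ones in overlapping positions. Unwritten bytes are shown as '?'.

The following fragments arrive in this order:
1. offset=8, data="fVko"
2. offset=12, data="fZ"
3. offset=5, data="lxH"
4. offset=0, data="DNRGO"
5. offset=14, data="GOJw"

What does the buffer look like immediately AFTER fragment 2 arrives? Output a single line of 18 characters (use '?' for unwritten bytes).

Answer: ????????fVkofZ????

Derivation:
Fragment 1: offset=8 data="fVko" -> buffer=????????fVko??????
Fragment 2: offset=12 data="fZ" -> buffer=????????fVkofZ????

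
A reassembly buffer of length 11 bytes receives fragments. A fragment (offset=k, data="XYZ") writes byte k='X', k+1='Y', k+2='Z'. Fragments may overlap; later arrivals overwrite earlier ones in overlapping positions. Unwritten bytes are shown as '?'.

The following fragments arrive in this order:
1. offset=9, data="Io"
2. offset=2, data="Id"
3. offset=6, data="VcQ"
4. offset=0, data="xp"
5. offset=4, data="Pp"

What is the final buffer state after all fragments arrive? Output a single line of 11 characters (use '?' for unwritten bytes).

Fragment 1: offset=9 data="Io" -> buffer=?????????Io
Fragment 2: offset=2 data="Id" -> buffer=??Id?????Io
Fragment 3: offset=6 data="VcQ" -> buffer=??Id??VcQIo
Fragment 4: offset=0 data="xp" -> buffer=xpId??VcQIo
Fragment 5: offset=4 data="Pp" -> buffer=xpIdPpVcQIo

Answer: xpIdPpVcQIo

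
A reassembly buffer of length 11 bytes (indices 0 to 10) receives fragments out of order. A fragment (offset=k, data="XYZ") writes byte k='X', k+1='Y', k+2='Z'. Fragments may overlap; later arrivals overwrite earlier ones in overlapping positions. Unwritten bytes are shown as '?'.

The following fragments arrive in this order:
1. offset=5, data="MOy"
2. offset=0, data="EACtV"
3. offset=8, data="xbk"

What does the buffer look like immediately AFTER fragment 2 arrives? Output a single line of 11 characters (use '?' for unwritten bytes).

Answer: EACtVMOy???

Derivation:
Fragment 1: offset=5 data="MOy" -> buffer=?????MOy???
Fragment 2: offset=0 data="EACtV" -> buffer=EACtVMOy???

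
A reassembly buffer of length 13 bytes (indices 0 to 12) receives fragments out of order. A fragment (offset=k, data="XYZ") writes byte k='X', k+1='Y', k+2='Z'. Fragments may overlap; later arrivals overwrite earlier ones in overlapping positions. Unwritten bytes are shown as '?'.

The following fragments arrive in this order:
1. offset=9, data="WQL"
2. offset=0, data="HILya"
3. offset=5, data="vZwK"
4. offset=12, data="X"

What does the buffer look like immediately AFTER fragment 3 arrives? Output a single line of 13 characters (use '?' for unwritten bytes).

Fragment 1: offset=9 data="WQL" -> buffer=?????????WQL?
Fragment 2: offset=0 data="HILya" -> buffer=HILya????WQL?
Fragment 3: offset=5 data="vZwK" -> buffer=HILyavZwKWQL?

Answer: HILyavZwKWQL?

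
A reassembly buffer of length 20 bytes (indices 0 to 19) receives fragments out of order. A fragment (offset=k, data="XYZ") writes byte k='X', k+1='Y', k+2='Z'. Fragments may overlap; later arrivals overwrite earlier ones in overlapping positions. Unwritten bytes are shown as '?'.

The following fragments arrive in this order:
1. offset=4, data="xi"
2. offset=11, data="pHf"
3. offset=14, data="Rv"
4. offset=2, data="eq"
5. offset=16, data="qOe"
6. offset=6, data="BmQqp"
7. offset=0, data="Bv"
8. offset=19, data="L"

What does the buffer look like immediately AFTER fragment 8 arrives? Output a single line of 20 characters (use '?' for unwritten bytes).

Answer: BveqxiBmQqppHfRvqOeL

Derivation:
Fragment 1: offset=4 data="xi" -> buffer=????xi??????????????
Fragment 2: offset=11 data="pHf" -> buffer=????xi?????pHf??????
Fragment 3: offset=14 data="Rv" -> buffer=????xi?????pHfRv????
Fragment 4: offset=2 data="eq" -> buffer=??eqxi?????pHfRv????
Fragment 5: offset=16 data="qOe" -> buffer=??eqxi?????pHfRvqOe?
Fragment 6: offset=6 data="BmQqp" -> buffer=??eqxiBmQqppHfRvqOe?
Fragment 7: offset=0 data="Bv" -> buffer=BveqxiBmQqppHfRvqOe?
Fragment 8: offset=19 data="L" -> buffer=BveqxiBmQqppHfRvqOeL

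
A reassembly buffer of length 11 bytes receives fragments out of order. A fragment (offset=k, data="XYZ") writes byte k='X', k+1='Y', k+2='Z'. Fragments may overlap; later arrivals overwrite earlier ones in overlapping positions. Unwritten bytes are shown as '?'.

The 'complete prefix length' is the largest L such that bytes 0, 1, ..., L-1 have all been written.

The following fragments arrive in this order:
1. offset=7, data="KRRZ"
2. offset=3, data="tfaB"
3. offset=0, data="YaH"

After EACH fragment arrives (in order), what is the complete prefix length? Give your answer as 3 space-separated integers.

Fragment 1: offset=7 data="KRRZ" -> buffer=???????KRRZ -> prefix_len=0
Fragment 2: offset=3 data="tfaB" -> buffer=???tfaBKRRZ -> prefix_len=0
Fragment 3: offset=0 data="YaH" -> buffer=YaHtfaBKRRZ -> prefix_len=11

Answer: 0 0 11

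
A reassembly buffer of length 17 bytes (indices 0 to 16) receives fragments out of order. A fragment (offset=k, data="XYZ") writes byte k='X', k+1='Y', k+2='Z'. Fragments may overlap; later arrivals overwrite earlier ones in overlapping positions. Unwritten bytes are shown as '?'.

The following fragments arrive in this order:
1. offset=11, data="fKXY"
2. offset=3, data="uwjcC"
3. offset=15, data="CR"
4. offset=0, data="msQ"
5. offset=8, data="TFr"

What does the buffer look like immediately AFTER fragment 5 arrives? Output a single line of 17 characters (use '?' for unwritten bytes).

Fragment 1: offset=11 data="fKXY" -> buffer=???????????fKXY??
Fragment 2: offset=3 data="uwjcC" -> buffer=???uwjcC???fKXY??
Fragment 3: offset=15 data="CR" -> buffer=???uwjcC???fKXYCR
Fragment 4: offset=0 data="msQ" -> buffer=msQuwjcC???fKXYCR
Fragment 5: offset=8 data="TFr" -> buffer=msQuwjcCTFrfKXYCR

Answer: msQuwjcCTFrfKXYCR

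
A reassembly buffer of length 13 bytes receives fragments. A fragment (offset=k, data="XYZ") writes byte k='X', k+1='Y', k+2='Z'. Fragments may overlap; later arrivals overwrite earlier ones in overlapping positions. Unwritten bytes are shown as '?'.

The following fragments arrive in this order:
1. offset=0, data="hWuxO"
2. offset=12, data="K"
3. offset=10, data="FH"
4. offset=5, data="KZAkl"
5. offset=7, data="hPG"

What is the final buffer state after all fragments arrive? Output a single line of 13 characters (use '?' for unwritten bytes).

Fragment 1: offset=0 data="hWuxO" -> buffer=hWuxO????????
Fragment 2: offset=12 data="K" -> buffer=hWuxO???????K
Fragment 3: offset=10 data="FH" -> buffer=hWuxO?????FHK
Fragment 4: offset=5 data="KZAkl" -> buffer=hWuxOKZAklFHK
Fragment 5: offset=7 data="hPG" -> buffer=hWuxOKZhPGFHK

Answer: hWuxOKZhPGFHK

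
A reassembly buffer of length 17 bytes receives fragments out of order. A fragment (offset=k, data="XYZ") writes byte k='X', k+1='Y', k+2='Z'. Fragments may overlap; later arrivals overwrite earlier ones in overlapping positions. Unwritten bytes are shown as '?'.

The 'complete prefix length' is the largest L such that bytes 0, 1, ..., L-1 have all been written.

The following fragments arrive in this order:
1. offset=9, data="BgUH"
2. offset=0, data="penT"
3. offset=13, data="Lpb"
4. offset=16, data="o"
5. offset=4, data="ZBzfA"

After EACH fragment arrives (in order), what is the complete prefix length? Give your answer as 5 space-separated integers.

Answer: 0 4 4 4 17

Derivation:
Fragment 1: offset=9 data="BgUH" -> buffer=?????????BgUH???? -> prefix_len=0
Fragment 2: offset=0 data="penT" -> buffer=penT?????BgUH???? -> prefix_len=4
Fragment 3: offset=13 data="Lpb" -> buffer=penT?????BgUHLpb? -> prefix_len=4
Fragment 4: offset=16 data="o" -> buffer=penT?????BgUHLpbo -> prefix_len=4
Fragment 5: offset=4 data="ZBzfA" -> buffer=penTZBzfABgUHLpbo -> prefix_len=17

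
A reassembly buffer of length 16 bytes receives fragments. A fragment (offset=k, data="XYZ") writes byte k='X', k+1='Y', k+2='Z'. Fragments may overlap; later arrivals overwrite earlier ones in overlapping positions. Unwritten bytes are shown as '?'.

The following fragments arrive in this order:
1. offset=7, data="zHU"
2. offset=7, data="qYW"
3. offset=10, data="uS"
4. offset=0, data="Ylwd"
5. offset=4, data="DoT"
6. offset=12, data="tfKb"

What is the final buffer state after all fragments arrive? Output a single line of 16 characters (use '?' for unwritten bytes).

Fragment 1: offset=7 data="zHU" -> buffer=???????zHU??????
Fragment 2: offset=7 data="qYW" -> buffer=???????qYW??????
Fragment 3: offset=10 data="uS" -> buffer=???????qYWuS????
Fragment 4: offset=0 data="Ylwd" -> buffer=Ylwd???qYWuS????
Fragment 5: offset=4 data="DoT" -> buffer=YlwdDoTqYWuS????
Fragment 6: offset=12 data="tfKb" -> buffer=YlwdDoTqYWuStfKb

Answer: YlwdDoTqYWuStfKb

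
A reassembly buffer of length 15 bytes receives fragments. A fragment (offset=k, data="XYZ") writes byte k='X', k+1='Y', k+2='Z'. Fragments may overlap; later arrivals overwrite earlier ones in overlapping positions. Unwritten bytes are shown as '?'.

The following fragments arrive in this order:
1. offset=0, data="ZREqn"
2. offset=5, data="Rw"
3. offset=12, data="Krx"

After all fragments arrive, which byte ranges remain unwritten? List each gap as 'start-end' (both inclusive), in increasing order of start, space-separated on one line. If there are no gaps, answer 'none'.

Answer: 7-11

Derivation:
Fragment 1: offset=0 len=5
Fragment 2: offset=5 len=2
Fragment 3: offset=12 len=3
Gaps: 7-11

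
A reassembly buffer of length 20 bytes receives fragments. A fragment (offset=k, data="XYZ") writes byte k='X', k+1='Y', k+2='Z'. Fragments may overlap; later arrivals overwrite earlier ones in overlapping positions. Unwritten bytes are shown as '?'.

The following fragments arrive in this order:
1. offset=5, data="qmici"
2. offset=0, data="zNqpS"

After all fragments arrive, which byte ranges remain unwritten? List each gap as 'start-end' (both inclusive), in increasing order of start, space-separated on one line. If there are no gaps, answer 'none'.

Answer: 10-19

Derivation:
Fragment 1: offset=5 len=5
Fragment 2: offset=0 len=5
Gaps: 10-19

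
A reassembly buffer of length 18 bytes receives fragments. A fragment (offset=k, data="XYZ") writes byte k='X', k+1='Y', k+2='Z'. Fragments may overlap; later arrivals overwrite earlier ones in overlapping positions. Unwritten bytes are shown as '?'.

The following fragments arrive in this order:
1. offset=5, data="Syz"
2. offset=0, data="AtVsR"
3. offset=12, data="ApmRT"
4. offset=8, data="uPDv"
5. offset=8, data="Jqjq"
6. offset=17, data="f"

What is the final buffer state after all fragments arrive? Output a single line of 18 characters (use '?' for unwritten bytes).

Answer: AtVsRSyzJqjqApmRTf

Derivation:
Fragment 1: offset=5 data="Syz" -> buffer=?????Syz??????????
Fragment 2: offset=0 data="AtVsR" -> buffer=AtVsRSyz??????????
Fragment 3: offset=12 data="ApmRT" -> buffer=AtVsRSyz????ApmRT?
Fragment 4: offset=8 data="uPDv" -> buffer=AtVsRSyzuPDvApmRT?
Fragment 5: offset=8 data="Jqjq" -> buffer=AtVsRSyzJqjqApmRT?
Fragment 6: offset=17 data="f" -> buffer=AtVsRSyzJqjqApmRTf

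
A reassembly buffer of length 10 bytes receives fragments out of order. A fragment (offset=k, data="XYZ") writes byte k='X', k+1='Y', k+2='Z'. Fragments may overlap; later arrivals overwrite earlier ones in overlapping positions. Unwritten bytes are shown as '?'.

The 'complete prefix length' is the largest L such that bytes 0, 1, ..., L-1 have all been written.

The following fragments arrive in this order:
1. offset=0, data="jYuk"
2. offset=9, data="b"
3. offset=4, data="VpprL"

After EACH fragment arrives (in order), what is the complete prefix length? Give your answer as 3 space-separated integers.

Fragment 1: offset=0 data="jYuk" -> buffer=jYuk?????? -> prefix_len=4
Fragment 2: offset=9 data="b" -> buffer=jYuk?????b -> prefix_len=4
Fragment 3: offset=4 data="VpprL" -> buffer=jYukVpprLb -> prefix_len=10

Answer: 4 4 10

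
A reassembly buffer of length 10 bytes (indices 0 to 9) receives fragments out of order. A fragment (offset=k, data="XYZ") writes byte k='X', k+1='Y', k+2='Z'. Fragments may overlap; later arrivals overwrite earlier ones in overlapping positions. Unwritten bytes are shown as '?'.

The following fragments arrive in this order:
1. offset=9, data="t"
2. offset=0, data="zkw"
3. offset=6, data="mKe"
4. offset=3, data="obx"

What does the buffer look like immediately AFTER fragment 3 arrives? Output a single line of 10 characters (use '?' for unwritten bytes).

Answer: zkw???mKet

Derivation:
Fragment 1: offset=9 data="t" -> buffer=?????????t
Fragment 2: offset=0 data="zkw" -> buffer=zkw??????t
Fragment 3: offset=6 data="mKe" -> buffer=zkw???mKet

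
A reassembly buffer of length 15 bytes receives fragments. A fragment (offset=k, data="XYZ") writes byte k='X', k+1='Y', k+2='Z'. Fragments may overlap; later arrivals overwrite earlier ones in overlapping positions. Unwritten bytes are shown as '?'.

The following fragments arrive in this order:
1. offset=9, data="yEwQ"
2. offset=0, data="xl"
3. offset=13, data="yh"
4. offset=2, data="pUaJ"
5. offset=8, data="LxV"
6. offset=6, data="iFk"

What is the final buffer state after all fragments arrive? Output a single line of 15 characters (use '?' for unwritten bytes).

Answer: xlpUaJiFkxVwQyh

Derivation:
Fragment 1: offset=9 data="yEwQ" -> buffer=?????????yEwQ??
Fragment 2: offset=0 data="xl" -> buffer=xl???????yEwQ??
Fragment 3: offset=13 data="yh" -> buffer=xl???????yEwQyh
Fragment 4: offset=2 data="pUaJ" -> buffer=xlpUaJ???yEwQyh
Fragment 5: offset=8 data="LxV" -> buffer=xlpUaJ??LxVwQyh
Fragment 6: offset=6 data="iFk" -> buffer=xlpUaJiFkxVwQyh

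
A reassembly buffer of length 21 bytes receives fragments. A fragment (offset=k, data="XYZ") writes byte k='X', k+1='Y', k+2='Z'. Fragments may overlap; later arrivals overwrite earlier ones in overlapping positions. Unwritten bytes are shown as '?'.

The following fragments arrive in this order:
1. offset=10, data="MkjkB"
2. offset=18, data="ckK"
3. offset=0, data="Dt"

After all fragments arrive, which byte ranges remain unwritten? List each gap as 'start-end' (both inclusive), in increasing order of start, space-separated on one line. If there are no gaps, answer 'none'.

Fragment 1: offset=10 len=5
Fragment 2: offset=18 len=3
Fragment 3: offset=0 len=2
Gaps: 2-9 15-17

Answer: 2-9 15-17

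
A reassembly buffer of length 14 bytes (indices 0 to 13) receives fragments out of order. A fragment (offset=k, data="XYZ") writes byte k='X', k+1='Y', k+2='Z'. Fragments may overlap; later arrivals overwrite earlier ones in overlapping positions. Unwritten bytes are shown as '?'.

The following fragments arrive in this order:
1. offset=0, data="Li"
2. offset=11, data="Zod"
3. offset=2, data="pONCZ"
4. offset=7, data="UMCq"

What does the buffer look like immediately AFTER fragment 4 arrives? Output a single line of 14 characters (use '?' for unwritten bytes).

Answer: LipONCZUMCqZod

Derivation:
Fragment 1: offset=0 data="Li" -> buffer=Li????????????
Fragment 2: offset=11 data="Zod" -> buffer=Li?????????Zod
Fragment 3: offset=2 data="pONCZ" -> buffer=LipONCZ????Zod
Fragment 4: offset=7 data="UMCq" -> buffer=LipONCZUMCqZod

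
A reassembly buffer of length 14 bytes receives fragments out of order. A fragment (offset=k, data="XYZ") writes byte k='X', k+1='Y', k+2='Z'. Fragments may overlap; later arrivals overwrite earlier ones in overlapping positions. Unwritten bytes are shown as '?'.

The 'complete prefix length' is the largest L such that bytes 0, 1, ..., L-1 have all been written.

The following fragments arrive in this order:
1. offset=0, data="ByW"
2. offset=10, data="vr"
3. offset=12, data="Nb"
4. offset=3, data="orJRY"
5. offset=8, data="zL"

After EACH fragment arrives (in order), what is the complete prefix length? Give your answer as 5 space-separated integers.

Answer: 3 3 3 8 14

Derivation:
Fragment 1: offset=0 data="ByW" -> buffer=ByW??????????? -> prefix_len=3
Fragment 2: offset=10 data="vr" -> buffer=ByW???????vr?? -> prefix_len=3
Fragment 3: offset=12 data="Nb" -> buffer=ByW???????vrNb -> prefix_len=3
Fragment 4: offset=3 data="orJRY" -> buffer=ByWorJRY??vrNb -> prefix_len=8
Fragment 5: offset=8 data="zL" -> buffer=ByWorJRYzLvrNb -> prefix_len=14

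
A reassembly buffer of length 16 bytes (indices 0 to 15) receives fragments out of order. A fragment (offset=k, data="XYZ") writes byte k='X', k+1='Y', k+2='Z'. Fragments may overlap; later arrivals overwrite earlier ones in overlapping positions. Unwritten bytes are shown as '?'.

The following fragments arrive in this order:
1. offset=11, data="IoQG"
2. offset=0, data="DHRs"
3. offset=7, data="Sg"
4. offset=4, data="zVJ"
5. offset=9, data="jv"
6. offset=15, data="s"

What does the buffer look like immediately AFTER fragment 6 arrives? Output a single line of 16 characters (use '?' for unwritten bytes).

Answer: DHRszVJSgjvIoQGs

Derivation:
Fragment 1: offset=11 data="IoQG" -> buffer=???????????IoQG?
Fragment 2: offset=0 data="DHRs" -> buffer=DHRs???????IoQG?
Fragment 3: offset=7 data="Sg" -> buffer=DHRs???Sg??IoQG?
Fragment 4: offset=4 data="zVJ" -> buffer=DHRszVJSg??IoQG?
Fragment 5: offset=9 data="jv" -> buffer=DHRszVJSgjvIoQG?
Fragment 6: offset=15 data="s" -> buffer=DHRszVJSgjvIoQGs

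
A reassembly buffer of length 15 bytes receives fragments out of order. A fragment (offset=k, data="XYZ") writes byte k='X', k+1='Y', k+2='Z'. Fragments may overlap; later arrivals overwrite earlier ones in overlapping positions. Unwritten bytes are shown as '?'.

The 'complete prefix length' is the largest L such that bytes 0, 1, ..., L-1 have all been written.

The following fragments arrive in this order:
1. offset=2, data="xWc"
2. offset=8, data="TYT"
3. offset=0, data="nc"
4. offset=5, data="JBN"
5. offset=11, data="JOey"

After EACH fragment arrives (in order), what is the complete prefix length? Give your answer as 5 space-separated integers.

Answer: 0 0 5 11 15

Derivation:
Fragment 1: offset=2 data="xWc" -> buffer=??xWc?????????? -> prefix_len=0
Fragment 2: offset=8 data="TYT" -> buffer=??xWc???TYT???? -> prefix_len=0
Fragment 3: offset=0 data="nc" -> buffer=ncxWc???TYT???? -> prefix_len=5
Fragment 4: offset=5 data="JBN" -> buffer=ncxWcJBNTYT???? -> prefix_len=11
Fragment 5: offset=11 data="JOey" -> buffer=ncxWcJBNTYTJOey -> prefix_len=15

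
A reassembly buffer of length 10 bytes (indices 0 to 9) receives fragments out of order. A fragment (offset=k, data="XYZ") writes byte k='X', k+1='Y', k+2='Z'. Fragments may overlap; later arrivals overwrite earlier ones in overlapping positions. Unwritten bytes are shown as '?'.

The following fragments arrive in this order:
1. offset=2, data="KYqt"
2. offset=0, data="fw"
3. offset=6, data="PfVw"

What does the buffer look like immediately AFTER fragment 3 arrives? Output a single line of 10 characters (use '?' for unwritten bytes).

Answer: fwKYqtPfVw

Derivation:
Fragment 1: offset=2 data="KYqt" -> buffer=??KYqt????
Fragment 2: offset=0 data="fw" -> buffer=fwKYqt????
Fragment 3: offset=6 data="PfVw" -> buffer=fwKYqtPfVw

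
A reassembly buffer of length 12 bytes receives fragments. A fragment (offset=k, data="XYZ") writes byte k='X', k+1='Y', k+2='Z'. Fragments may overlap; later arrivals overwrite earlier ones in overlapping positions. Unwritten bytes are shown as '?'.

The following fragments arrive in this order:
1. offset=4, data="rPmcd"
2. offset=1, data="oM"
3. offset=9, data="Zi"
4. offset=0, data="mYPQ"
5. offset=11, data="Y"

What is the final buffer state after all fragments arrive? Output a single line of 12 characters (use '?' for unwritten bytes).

Fragment 1: offset=4 data="rPmcd" -> buffer=????rPmcd???
Fragment 2: offset=1 data="oM" -> buffer=?oM?rPmcd???
Fragment 3: offset=9 data="Zi" -> buffer=?oM?rPmcdZi?
Fragment 4: offset=0 data="mYPQ" -> buffer=mYPQrPmcdZi?
Fragment 5: offset=11 data="Y" -> buffer=mYPQrPmcdZiY

Answer: mYPQrPmcdZiY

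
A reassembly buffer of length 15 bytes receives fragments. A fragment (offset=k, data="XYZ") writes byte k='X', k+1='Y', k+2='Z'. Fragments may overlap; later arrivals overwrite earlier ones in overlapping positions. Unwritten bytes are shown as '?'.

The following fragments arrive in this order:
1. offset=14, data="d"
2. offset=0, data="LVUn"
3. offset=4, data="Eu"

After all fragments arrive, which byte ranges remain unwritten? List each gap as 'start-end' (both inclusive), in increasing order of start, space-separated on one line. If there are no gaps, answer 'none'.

Answer: 6-13

Derivation:
Fragment 1: offset=14 len=1
Fragment 2: offset=0 len=4
Fragment 3: offset=4 len=2
Gaps: 6-13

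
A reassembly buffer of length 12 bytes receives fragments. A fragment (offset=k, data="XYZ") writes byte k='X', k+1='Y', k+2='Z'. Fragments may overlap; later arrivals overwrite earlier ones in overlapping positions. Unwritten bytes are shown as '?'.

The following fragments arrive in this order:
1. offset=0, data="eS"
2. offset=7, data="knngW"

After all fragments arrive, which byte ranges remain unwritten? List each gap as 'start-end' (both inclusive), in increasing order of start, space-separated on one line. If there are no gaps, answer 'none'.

Answer: 2-6

Derivation:
Fragment 1: offset=0 len=2
Fragment 2: offset=7 len=5
Gaps: 2-6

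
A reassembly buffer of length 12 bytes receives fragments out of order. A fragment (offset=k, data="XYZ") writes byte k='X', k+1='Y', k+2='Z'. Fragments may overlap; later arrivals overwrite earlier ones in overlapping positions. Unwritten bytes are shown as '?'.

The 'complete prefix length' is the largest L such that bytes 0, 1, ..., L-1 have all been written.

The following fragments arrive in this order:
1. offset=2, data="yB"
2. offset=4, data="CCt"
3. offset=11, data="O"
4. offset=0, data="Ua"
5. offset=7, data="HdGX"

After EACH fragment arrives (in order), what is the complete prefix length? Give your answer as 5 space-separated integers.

Fragment 1: offset=2 data="yB" -> buffer=??yB???????? -> prefix_len=0
Fragment 2: offset=4 data="CCt" -> buffer=??yBCCt????? -> prefix_len=0
Fragment 3: offset=11 data="O" -> buffer=??yBCCt????O -> prefix_len=0
Fragment 4: offset=0 data="Ua" -> buffer=UayBCCt????O -> prefix_len=7
Fragment 5: offset=7 data="HdGX" -> buffer=UayBCCtHdGXO -> prefix_len=12

Answer: 0 0 0 7 12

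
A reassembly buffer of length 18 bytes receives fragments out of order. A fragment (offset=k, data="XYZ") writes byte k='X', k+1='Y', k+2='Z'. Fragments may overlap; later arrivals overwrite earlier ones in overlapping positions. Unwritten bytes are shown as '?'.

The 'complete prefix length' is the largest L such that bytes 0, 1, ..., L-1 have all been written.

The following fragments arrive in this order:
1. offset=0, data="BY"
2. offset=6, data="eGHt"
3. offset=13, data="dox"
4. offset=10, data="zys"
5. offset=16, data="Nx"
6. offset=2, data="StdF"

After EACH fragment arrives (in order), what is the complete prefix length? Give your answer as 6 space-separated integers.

Answer: 2 2 2 2 2 18

Derivation:
Fragment 1: offset=0 data="BY" -> buffer=BY???????????????? -> prefix_len=2
Fragment 2: offset=6 data="eGHt" -> buffer=BY????eGHt???????? -> prefix_len=2
Fragment 3: offset=13 data="dox" -> buffer=BY????eGHt???dox?? -> prefix_len=2
Fragment 4: offset=10 data="zys" -> buffer=BY????eGHtzysdox?? -> prefix_len=2
Fragment 5: offset=16 data="Nx" -> buffer=BY????eGHtzysdoxNx -> prefix_len=2
Fragment 6: offset=2 data="StdF" -> buffer=BYStdFeGHtzysdoxNx -> prefix_len=18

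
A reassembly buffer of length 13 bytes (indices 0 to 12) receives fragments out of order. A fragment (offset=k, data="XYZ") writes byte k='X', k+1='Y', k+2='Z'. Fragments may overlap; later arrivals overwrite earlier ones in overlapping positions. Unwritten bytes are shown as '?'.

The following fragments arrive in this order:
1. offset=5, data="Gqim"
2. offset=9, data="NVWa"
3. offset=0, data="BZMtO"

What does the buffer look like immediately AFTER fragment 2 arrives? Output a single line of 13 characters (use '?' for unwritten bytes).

Fragment 1: offset=5 data="Gqim" -> buffer=?????Gqim????
Fragment 2: offset=9 data="NVWa" -> buffer=?????GqimNVWa

Answer: ?????GqimNVWa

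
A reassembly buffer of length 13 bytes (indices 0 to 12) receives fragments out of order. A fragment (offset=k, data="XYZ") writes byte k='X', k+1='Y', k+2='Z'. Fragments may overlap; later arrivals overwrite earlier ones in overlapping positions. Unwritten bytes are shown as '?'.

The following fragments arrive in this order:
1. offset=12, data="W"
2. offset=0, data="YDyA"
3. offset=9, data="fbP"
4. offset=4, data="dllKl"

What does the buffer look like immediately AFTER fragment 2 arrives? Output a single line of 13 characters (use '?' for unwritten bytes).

Answer: YDyA????????W

Derivation:
Fragment 1: offset=12 data="W" -> buffer=????????????W
Fragment 2: offset=0 data="YDyA" -> buffer=YDyA????????W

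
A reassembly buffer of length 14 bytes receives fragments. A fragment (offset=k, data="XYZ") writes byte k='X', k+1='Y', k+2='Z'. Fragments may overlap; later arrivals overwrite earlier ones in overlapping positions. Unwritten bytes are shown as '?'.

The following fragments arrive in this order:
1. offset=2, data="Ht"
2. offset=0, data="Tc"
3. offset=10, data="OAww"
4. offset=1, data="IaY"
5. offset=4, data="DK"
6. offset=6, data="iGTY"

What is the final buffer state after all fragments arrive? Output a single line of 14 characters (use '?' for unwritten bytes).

Answer: TIaYDKiGTYOAww

Derivation:
Fragment 1: offset=2 data="Ht" -> buffer=??Ht??????????
Fragment 2: offset=0 data="Tc" -> buffer=TcHt??????????
Fragment 3: offset=10 data="OAww" -> buffer=TcHt??????OAww
Fragment 4: offset=1 data="IaY" -> buffer=TIaY??????OAww
Fragment 5: offset=4 data="DK" -> buffer=TIaYDK????OAww
Fragment 6: offset=6 data="iGTY" -> buffer=TIaYDKiGTYOAww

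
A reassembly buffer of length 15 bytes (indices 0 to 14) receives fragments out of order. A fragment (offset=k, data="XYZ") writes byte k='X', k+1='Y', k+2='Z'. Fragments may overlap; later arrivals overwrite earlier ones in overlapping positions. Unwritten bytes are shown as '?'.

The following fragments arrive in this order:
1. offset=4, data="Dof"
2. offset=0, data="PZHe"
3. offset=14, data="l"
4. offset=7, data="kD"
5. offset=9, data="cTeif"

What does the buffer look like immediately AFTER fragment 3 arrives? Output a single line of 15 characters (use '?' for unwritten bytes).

Answer: PZHeDof???????l

Derivation:
Fragment 1: offset=4 data="Dof" -> buffer=????Dof????????
Fragment 2: offset=0 data="PZHe" -> buffer=PZHeDof????????
Fragment 3: offset=14 data="l" -> buffer=PZHeDof???????l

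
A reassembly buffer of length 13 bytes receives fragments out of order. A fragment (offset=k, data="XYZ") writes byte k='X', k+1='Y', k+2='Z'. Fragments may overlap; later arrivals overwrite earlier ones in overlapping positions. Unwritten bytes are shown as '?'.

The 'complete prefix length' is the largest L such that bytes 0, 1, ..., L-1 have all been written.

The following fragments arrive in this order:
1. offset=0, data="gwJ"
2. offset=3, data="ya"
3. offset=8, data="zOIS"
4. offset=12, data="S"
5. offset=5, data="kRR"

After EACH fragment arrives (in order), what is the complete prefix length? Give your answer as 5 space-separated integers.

Answer: 3 5 5 5 13

Derivation:
Fragment 1: offset=0 data="gwJ" -> buffer=gwJ?????????? -> prefix_len=3
Fragment 2: offset=3 data="ya" -> buffer=gwJya???????? -> prefix_len=5
Fragment 3: offset=8 data="zOIS" -> buffer=gwJya???zOIS? -> prefix_len=5
Fragment 4: offset=12 data="S" -> buffer=gwJya???zOISS -> prefix_len=5
Fragment 5: offset=5 data="kRR" -> buffer=gwJyakRRzOISS -> prefix_len=13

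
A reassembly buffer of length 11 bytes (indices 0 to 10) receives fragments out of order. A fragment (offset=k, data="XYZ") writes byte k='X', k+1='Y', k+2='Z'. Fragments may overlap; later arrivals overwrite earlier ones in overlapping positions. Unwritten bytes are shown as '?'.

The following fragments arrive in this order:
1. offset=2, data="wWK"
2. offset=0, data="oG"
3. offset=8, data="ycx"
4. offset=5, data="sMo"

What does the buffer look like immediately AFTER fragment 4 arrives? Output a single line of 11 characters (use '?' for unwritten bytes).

Answer: oGwWKsMoycx

Derivation:
Fragment 1: offset=2 data="wWK" -> buffer=??wWK??????
Fragment 2: offset=0 data="oG" -> buffer=oGwWK??????
Fragment 3: offset=8 data="ycx" -> buffer=oGwWK???ycx
Fragment 4: offset=5 data="sMo" -> buffer=oGwWKsMoycx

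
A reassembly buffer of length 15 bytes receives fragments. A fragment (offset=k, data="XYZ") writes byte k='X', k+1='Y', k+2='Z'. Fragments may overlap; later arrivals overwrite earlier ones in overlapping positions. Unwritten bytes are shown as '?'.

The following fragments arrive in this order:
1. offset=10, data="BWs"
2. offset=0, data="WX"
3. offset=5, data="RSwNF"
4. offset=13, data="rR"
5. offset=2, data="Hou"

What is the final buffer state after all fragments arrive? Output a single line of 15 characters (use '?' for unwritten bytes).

Answer: WXHouRSwNFBWsrR

Derivation:
Fragment 1: offset=10 data="BWs" -> buffer=??????????BWs??
Fragment 2: offset=0 data="WX" -> buffer=WX????????BWs??
Fragment 3: offset=5 data="RSwNF" -> buffer=WX???RSwNFBWs??
Fragment 4: offset=13 data="rR" -> buffer=WX???RSwNFBWsrR
Fragment 5: offset=2 data="Hou" -> buffer=WXHouRSwNFBWsrR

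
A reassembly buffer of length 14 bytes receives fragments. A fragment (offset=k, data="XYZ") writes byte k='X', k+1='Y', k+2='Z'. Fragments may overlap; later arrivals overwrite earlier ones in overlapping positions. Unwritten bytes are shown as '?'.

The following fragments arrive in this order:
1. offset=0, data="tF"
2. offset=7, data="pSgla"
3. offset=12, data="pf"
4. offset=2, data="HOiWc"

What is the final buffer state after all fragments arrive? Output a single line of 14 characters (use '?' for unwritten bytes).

Fragment 1: offset=0 data="tF" -> buffer=tF????????????
Fragment 2: offset=7 data="pSgla" -> buffer=tF?????pSgla??
Fragment 3: offset=12 data="pf" -> buffer=tF?????pSglapf
Fragment 4: offset=2 data="HOiWc" -> buffer=tFHOiWcpSglapf

Answer: tFHOiWcpSglapf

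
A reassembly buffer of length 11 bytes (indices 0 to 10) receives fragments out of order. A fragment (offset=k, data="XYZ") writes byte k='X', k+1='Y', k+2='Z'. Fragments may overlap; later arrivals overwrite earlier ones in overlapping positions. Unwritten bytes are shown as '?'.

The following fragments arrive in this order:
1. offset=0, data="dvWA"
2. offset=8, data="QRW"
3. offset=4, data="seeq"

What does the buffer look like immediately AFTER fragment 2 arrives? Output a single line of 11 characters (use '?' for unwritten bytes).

Fragment 1: offset=0 data="dvWA" -> buffer=dvWA???????
Fragment 2: offset=8 data="QRW" -> buffer=dvWA????QRW

Answer: dvWA????QRW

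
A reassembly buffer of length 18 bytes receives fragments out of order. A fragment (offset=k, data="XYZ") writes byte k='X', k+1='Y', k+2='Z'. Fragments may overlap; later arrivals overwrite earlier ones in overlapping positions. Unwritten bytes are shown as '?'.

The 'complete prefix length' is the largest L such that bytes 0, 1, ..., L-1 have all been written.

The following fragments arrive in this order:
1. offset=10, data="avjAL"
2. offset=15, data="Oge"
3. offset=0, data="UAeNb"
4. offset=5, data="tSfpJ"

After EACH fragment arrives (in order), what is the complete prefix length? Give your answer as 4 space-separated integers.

Fragment 1: offset=10 data="avjAL" -> buffer=??????????avjAL??? -> prefix_len=0
Fragment 2: offset=15 data="Oge" -> buffer=??????????avjALOge -> prefix_len=0
Fragment 3: offset=0 data="UAeNb" -> buffer=UAeNb?????avjALOge -> prefix_len=5
Fragment 4: offset=5 data="tSfpJ" -> buffer=UAeNbtSfpJavjALOge -> prefix_len=18

Answer: 0 0 5 18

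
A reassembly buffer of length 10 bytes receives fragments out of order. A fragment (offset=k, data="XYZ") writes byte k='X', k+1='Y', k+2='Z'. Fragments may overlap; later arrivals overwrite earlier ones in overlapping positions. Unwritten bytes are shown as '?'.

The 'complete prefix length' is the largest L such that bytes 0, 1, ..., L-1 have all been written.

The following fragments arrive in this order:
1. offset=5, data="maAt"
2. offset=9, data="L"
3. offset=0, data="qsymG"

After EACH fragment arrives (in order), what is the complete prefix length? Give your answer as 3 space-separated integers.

Fragment 1: offset=5 data="maAt" -> buffer=?????maAt? -> prefix_len=0
Fragment 2: offset=9 data="L" -> buffer=?????maAtL -> prefix_len=0
Fragment 3: offset=0 data="qsymG" -> buffer=qsymGmaAtL -> prefix_len=10

Answer: 0 0 10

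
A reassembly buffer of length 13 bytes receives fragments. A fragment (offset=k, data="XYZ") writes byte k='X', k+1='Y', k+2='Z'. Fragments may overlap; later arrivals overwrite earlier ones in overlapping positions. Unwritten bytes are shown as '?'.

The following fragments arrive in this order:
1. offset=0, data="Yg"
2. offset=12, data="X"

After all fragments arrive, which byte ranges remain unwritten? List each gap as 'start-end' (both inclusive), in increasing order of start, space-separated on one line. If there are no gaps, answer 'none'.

Answer: 2-11

Derivation:
Fragment 1: offset=0 len=2
Fragment 2: offset=12 len=1
Gaps: 2-11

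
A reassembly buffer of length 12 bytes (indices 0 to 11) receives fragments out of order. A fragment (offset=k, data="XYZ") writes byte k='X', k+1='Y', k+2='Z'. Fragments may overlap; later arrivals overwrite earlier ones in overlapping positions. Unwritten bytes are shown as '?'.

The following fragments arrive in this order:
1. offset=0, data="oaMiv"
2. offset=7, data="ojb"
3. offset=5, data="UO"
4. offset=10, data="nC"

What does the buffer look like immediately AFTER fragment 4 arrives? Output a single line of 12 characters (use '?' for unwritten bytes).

Answer: oaMivUOojbnC

Derivation:
Fragment 1: offset=0 data="oaMiv" -> buffer=oaMiv???????
Fragment 2: offset=7 data="ojb" -> buffer=oaMiv??ojb??
Fragment 3: offset=5 data="UO" -> buffer=oaMivUOojb??
Fragment 4: offset=10 data="nC" -> buffer=oaMivUOojbnC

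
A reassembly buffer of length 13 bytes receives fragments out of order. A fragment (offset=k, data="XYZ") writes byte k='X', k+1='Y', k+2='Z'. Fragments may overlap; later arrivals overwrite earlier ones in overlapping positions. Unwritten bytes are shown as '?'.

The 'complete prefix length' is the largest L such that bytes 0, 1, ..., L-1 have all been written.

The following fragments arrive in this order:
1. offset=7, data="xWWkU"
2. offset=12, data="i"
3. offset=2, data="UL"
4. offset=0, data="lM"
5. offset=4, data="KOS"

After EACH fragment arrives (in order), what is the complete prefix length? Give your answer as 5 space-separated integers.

Fragment 1: offset=7 data="xWWkU" -> buffer=???????xWWkU? -> prefix_len=0
Fragment 2: offset=12 data="i" -> buffer=???????xWWkUi -> prefix_len=0
Fragment 3: offset=2 data="UL" -> buffer=??UL???xWWkUi -> prefix_len=0
Fragment 4: offset=0 data="lM" -> buffer=lMUL???xWWkUi -> prefix_len=4
Fragment 5: offset=4 data="KOS" -> buffer=lMULKOSxWWkUi -> prefix_len=13

Answer: 0 0 0 4 13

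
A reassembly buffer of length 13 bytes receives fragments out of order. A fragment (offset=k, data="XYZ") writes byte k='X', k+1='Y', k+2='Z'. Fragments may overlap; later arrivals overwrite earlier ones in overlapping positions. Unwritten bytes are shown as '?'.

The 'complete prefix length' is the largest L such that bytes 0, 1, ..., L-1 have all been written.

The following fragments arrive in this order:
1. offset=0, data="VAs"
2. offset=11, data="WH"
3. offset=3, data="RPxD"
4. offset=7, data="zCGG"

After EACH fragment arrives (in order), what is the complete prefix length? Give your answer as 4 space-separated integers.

Answer: 3 3 7 13

Derivation:
Fragment 1: offset=0 data="VAs" -> buffer=VAs?????????? -> prefix_len=3
Fragment 2: offset=11 data="WH" -> buffer=VAs????????WH -> prefix_len=3
Fragment 3: offset=3 data="RPxD" -> buffer=VAsRPxD????WH -> prefix_len=7
Fragment 4: offset=7 data="zCGG" -> buffer=VAsRPxDzCGGWH -> prefix_len=13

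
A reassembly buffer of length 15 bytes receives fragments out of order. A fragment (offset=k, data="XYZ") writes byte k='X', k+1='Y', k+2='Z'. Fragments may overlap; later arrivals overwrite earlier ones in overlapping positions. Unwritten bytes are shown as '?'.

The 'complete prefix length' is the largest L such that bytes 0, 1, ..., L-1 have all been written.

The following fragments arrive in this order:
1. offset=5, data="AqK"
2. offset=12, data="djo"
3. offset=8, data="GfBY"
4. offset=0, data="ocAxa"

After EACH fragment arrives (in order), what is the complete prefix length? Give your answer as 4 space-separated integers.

Fragment 1: offset=5 data="AqK" -> buffer=?????AqK??????? -> prefix_len=0
Fragment 2: offset=12 data="djo" -> buffer=?????AqK????djo -> prefix_len=0
Fragment 3: offset=8 data="GfBY" -> buffer=?????AqKGfBYdjo -> prefix_len=0
Fragment 4: offset=0 data="ocAxa" -> buffer=ocAxaAqKGfBYdjo -> prefix_len=15

Answer: 0 0 0 15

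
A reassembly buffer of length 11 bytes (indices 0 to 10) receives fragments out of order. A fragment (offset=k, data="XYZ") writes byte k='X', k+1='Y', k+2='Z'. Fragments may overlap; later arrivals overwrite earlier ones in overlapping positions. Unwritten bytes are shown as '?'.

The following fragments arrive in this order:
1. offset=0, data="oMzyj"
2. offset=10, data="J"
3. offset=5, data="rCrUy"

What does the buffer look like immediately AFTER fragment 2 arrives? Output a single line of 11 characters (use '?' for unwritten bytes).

Answer: oMzyj?????J

Derivation:
Fragment 1: offset=0 data="oMzyj" -> buffer=oMzyj??????
Fragment 2: offset=10 data="J" -> buffer=oMzyj?????J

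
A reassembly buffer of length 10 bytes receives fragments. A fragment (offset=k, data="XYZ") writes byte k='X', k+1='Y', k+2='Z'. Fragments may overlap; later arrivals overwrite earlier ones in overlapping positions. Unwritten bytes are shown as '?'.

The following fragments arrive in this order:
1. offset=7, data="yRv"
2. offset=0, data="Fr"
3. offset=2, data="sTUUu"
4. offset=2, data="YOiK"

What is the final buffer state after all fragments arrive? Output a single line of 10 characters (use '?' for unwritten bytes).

Answer: FrYOiKuyRv

Derivation:
Fragment 1: offset=7 data="yRv" -> buffer=???????yRv
Fragment 2: offset=0 data="Fr" -> buffer=Fr?????yRv
Fragment 3: offset=2 data="sTUUu" -> buffer=FrsTUUuyRv
Fragment 4: offset=2 data="YOiK" -> buffer=FrYOiKuyRv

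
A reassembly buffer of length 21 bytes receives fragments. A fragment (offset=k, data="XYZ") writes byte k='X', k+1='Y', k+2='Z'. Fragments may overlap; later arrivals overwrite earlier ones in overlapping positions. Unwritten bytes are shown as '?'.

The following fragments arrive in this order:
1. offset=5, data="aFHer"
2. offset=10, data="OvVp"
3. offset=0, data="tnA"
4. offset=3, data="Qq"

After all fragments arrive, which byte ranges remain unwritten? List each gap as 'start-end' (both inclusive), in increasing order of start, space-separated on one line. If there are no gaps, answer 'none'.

Answer: 14-20

Derivation:
Fragment 1: offset=5 len=5
Fragment 2: offset=10 len=4
Fragment 3: offset=0 len=3
Fragment 4: offset=3 len=2
Gaps: 14-20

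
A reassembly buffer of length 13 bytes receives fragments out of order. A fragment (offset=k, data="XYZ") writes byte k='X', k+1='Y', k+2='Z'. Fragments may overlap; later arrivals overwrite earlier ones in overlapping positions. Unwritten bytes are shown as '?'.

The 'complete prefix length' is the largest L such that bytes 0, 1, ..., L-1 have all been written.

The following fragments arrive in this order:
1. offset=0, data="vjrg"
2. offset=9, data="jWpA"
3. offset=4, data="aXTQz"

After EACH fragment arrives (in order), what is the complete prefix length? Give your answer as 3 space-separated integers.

Fragment 1: offset=0 data="vjrg" -> buffer=vjrg????????? -> prefix_len=4
Fragment 2: offset=9 data="jWpA" -> buffer=vjrg?????jWpA -> prefix_len=4
Fragment 3: offset=4 data="aXTQz" -> buffer=vjrgaXTQzjWpA -> prefix_len=13

Answer: 4 4 13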